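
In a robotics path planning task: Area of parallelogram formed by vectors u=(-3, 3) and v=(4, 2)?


|u x v| = |(-3)*2 - 3*4|
= |(-6) - 12| = 18

18


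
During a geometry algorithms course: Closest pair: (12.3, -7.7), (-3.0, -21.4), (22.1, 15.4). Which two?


d(P0,P1) = 20.5373, d(P0,P2) = 25.0928, d(P1,P2) = 44.5449
Closest: P0 and P1

Closest pair: (12.3, -7.7) and (-3.0, -21.4), distance = 20.5373


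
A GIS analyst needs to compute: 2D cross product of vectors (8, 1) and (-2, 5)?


u x v = u_x*v_y - u_y*v_x = 8*5 - 1*(-2)
= 40 - (-2) = 42

42


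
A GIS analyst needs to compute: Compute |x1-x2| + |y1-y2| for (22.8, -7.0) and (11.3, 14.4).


|22.8-11.3| + |(-7)-14.4| = 11.5 + 21.4 = 32.9

32.9


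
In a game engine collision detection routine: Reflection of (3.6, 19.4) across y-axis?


Reflection over y-axis: (x,y) -> (-x,y)
(3.6, 19.4) -> (-3.6, 19.4)

(-3.6, 19.4)


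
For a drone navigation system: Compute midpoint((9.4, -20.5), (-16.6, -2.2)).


M = ((9.4+(-16.6))/2, ((-20.5)+(-2.2))/2)
= (-3.6, -11.35)

(-3.6, -11.35)


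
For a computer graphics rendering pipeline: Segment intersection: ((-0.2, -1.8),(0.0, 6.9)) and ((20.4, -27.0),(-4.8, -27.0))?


Cross products: d1=-635.04, d2=-854.28, d3=-184.26, d4=34.98
d1*d2 < 0 and d3*d4 < 0? no

No, they don't intersect


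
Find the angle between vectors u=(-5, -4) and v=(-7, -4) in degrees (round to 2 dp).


u.v = 51, |u| = sqrt(41) = 6.4031, |v| = sqrt(65) = 8.0623
cos(theta) = u.v/(|u||v|) = 51/sqrt(2665) = 0.98792
theta = acos(0.98792) = 8.91 degrees

8.91 degrees


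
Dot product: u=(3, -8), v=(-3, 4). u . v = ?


u . v = u_x*v_x + u_y*v_y = 3*(-3) + (-8)*4
= (-9) + (-32) = -41

-41


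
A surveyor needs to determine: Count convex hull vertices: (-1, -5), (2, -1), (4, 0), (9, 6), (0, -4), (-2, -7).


Convex hull vertices (CCW): (-2, -7), (4, 0), (9, 6), (2, -1), (-1, -5)
Count = 5

5


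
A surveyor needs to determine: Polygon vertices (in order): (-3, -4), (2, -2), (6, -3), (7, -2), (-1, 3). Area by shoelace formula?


Shoelace sum: ((-3)*(-2) - 2*(-4)) + (2*(-3) - 6*(-2)) + (6*(-2) - 7*(-3)) + (7*3 - (-1)*(-2)) + ((-1)*(-4) - (-3)*3)
= 61
Area = |61|/2 = 30.5

30.5


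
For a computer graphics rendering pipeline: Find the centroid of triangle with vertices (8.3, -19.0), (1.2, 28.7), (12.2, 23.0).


Centroid = ((x_A+x_B+x_C)/3, (y_A+y_B+y_C)/3)
= ((8.3+1.2+12.2)/3, ((-19)+28.7+23)/3)
= (7.2333, 10.9)

(7.2333, 10.9)


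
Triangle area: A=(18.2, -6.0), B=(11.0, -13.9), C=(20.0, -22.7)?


Area = |x_A(y_B-y_C) + x_B(y_C-y_A) + x_C(y_A-y_B)|/2
= |160.16 + (-183.7) + 158|/2
= 134.46/2 = 67.23

67.23


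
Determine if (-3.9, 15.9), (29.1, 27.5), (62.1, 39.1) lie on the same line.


Cross product: (29.1-(-3.9))*(39.1-15.9) - (27.5-15.9)*(62.1-(-3.9))
= 0

Yes, collinear


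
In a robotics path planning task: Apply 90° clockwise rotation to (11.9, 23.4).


90° CW: (x,y) -> (y, -x)
(11.9,23.4) -> (23.4, -11.9)

(23.4, -11.9)


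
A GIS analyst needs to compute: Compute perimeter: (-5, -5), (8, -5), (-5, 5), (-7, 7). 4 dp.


Sides: (-5, -5)->(8, -5): sqrt(169) = 13, (8, -5)->(-5, 5): sqrt(269) = 16.401219, (-5, 5)->(-7, 7): sqrt(8) = 2.828427, (-7, 7)->(-5, -5): sqrt(148) = 12.165525
Sum = 44.395171
Perimeter = 44.3952

44.3952


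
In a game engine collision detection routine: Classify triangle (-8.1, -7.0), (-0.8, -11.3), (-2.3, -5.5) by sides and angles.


Side lengths squared: AB^2=71.78, BC^2=35.89, CA^2=35.89
Sorted: [35.89, 35.89, 71.78]
By sides: Isosceles, By angles: Right

Isosceles, Right


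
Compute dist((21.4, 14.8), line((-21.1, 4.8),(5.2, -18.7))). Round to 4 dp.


|cross product| = 1261.75
|line direction| = sqrt(1243.94) = 35.2695
Distance = 1261.75/sqrt(1243.94) = 35.7745

35.7745


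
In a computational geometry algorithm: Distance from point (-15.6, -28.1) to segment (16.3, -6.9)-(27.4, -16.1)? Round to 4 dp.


Project P onto AB: t = 0 (clamped to [0,1])
Closest point on segment: (16.3, -6.9)
Distance: 38.3021

38.3021


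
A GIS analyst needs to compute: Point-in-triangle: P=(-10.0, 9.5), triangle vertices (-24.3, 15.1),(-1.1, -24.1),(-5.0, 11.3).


Cross products: AB x AP = 430.64, BC x BP = 184.02, CA x CP = 53.74
All same sign? yes

Yes, inside


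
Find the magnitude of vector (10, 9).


|u| = sqrt(10^2 + 9^2) = sqrt(181) = 13.4536

13.4536


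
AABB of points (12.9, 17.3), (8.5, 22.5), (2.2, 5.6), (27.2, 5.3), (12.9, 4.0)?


x range: [2.2, 27.2]
y range: [4, 22.5]
Bounding box: (2.2,4) to (27.2,22.5)

(2.2,4) to (27.2,22.5)


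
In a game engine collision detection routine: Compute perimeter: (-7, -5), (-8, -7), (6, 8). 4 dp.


Sides: (-7, -5)->(-8, -7): sqrt(5) = 2.236068, (-8, -7)->(6, 8): sqrt(421) = 20.518285, (6, 8)->(-7, -5): sqrt(338) = 18.384776
Sum = 41.139129
Perimeter = 41.1391

41.1391


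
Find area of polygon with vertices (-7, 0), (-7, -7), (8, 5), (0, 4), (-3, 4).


Shoelace sum: ((-7)*(-7) - (-7)*0) + ((-7)*5 - 8*(-7)) + (8*4 - 0*5) + (0*4 - (-3)*4) + ((-3)*0 - (-7)*4)
= 142
Area = |142|/2 = 71

71


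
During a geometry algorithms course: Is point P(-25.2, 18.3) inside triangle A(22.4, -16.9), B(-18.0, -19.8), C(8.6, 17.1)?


Cross products: AB x AP = -1560.12, BC x BP = 1279.14, CA x CP = -1132.64
All same sign? no

No, outside


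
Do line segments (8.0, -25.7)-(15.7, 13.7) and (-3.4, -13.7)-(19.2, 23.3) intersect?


Cross products: d1=-693, d2=-87.46, d3=541.56, d4=-63.98
d1*d2 < 0 and d3*d4 < 0? no

No, they don't intersect


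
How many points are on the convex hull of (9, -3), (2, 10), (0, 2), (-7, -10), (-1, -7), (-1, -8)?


Convex hull vertices (CCW): (-7, -10), (-1, -8), (9, -3), (2, 10)
Count = 4

4


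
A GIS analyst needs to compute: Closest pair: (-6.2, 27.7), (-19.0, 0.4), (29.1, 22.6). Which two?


d(P0,P1) = 30.1518, d(P0,P2) = 35.6665, d(P1,P2) = 52.9759
Closest: P0 and P1

Closest pair: (-6.2, 27.7) and (-19.0, 0.4), distance = 30.1518


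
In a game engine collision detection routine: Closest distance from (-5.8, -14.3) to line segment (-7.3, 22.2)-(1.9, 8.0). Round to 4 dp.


Project P onto AB: t = 1 (clamped to [0,1])
Closest point on segment: (1.9, 8)
Distance: 23.5919

23.5919


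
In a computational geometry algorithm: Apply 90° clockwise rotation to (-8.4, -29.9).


90° CW: (x,y) -> (y, -x)
(-8.4,-29.9) -> (-29.9, 8.4)

(-29.9, 8.4)


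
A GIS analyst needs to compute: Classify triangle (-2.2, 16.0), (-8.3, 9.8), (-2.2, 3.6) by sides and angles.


Side lengths squared: AB^2=75.65, BC^2=75.65, CA^2=153.76
Sorted: [75.65, 75.65, 153.76]
By sides: Isosceles, By angles: Obtuse

Isosceles, Obtuse


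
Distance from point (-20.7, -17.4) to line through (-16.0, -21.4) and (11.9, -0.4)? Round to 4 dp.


|cross product| = 210.3
|line direction| = sqrt(1219.41) = 34.9201
Distance = 210.3/sqrt(1219.41) = 6.0223

6.0223


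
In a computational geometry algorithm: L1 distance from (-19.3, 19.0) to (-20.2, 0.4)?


|(-19.3)-(-20.2)| + |19-0.4| = 0.9 + 18.6 = 19.5

19.5


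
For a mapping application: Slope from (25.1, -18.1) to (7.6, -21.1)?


slope = (y2-y1)/(x2-x1) = ((-21.1)-(-18.1))/(7.6-25.1) = (-3)/(-17.5) = 0.1714

0.1714


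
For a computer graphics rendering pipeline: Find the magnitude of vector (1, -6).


|u| = sqrt(1^2 + (-6)^2) = sqrt(37) = 6.0828

6.0828


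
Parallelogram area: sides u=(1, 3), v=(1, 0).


|u x v| = |1*0 - 3*1|
= |0 - 3| = 3

3


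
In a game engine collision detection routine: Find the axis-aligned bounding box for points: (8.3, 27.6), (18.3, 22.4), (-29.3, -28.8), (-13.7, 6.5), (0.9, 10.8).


x range: [-29.3, 18.3]
y range: [-28.8, 27.6]
Bounding box: (-29.3,-28.8) to (18.3,27.6)

(-29.3,-28.8) to (18.3,27.6)


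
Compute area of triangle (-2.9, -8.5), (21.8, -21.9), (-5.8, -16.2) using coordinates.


Area = |x_A(y_B-y_C) + x_B(y_C-y_A) + x_C(y_A-y_B)|/2
= |16.53 + (-167.86) + (-77.72)|/2
= 229.05/2 = 114.525

114.525


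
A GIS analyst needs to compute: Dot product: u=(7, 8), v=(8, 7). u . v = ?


u . v = u_x*v_x + u_y*v_y = 7*8 + 8*7
= 56 + 56 = 112

112


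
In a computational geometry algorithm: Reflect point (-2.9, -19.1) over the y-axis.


Reflection over y-axis: (x,y) -> (-x,y)
(-2.9, -19.1) -> (2.9, -19.1)

(2.9, -19.1)


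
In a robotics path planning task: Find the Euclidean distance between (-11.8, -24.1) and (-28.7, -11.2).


dx=-16.9, dy=12.9
d^2 = (-16.9)^2 + 12.9^2 = 452.02
d = sqrt(452.02) = 21.2608

21.2608


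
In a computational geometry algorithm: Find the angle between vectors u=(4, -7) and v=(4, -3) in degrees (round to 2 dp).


u.v = 37, |u| = sqrt(65) = 8.0623, |v| = sqrt(25) = 5
cos(theta) = u.v/(|u||v|) = 37/sqrt(1625) = 0.917857
theta = acos(0.917857) = 23.39 degrees

23.39 degrees


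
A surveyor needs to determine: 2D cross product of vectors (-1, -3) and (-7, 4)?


u x v = u_x*v_y - u_y*v_x = (-1)*4 - (-3)*(-7)
= (-4) - 21 = -25

-25


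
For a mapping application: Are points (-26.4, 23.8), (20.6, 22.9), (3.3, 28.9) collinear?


Cross product: (20.6-(-26.4))*(28.9-23.8) - (22.9-23.8)*(3.3-(-26.4))
= 266.43

No, not collinear


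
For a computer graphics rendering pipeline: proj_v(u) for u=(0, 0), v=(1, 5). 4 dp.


u.v = 0, |v| = sqrt(26) = 5.099
Scalar projection = u.v / |v| = 0 / sqrt(26) = 0

0


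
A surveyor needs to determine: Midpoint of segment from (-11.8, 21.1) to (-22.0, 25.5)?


M = (((-11.8)+(-22))/2, (21.1+25.5)/2)
= (-16.9, 23.3)

(-16.9, 23.3)


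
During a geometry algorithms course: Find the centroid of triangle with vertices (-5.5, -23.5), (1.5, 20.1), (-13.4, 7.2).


Centroid = ((x_A+x_B+x_C)/3, (y_A+y_B+y_C)/3)
= (((-5.5)+1.5+(-13.4))/3, ((-23.5)+20.1+7.2)/3)
= (-5.8, 1.2667)

(-5.8, 1.2667)


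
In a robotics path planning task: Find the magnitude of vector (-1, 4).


|u| = sqrt((-1)^2 + 4^2) = sqrt(17) = 4.1231

4.1231


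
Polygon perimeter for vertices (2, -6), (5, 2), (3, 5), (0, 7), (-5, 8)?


Sides: (2, -6)->(5, 2): sqrt(73) = 8.544004, (5, 2)->(3, 5): sqrt(13) = 3.605551, (3, 5)->(0, 7): sqrt(13) = 3.605551, (0, 7)->(-5, 8): sqrt(26) = 5.09902, (-5, 8)->(2, -6): sqrt(245) = 15.652476
Sum = 36.506602
Perimeter = 36.5066

36.5066


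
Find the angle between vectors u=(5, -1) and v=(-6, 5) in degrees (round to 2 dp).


u.v = -35, |u| = sqrt(26) = 5.099, |v| = sqrt(61) = 7.8102
cos(theta) = u.v/(|u||v|) = -35/sqrt(1586) = -0.878853
theta = acos(-0.878853) = 151.5 degrees

151.5 degrees


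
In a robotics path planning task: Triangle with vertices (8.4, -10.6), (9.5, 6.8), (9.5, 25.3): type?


Side lengths squared: AB^2=303.97, BC^2=342.25, CA^2=1290.02
Sorted: [303.97, 342.25, 1290.02]
By sides: Scalene, By angles: Obtuse

Scalene, Obtuse


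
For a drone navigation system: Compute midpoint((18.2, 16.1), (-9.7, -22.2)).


M = ((18.2+(-9.7))/2, (16.1+(-22.2))/2)
= (4.25, -3.05)

(4.25, -3.05)


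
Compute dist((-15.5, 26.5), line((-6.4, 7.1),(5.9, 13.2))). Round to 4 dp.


|cross product| = 294.13
|line direction| = sqrt(188.5) = 13.7295
Distance = 294.13/sqrt(188.5) = 21.4232

21.4232


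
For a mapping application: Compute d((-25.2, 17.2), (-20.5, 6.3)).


dx=4.7, dy=-10.9
d^2 = 4.7^2 + (-10.9)^2 = 140.9
d = sqrt(140.9) = 11.8701

11.8701


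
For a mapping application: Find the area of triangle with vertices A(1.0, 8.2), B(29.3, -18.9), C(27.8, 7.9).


Area = |x_A(y_B-y_C) + x_B(y_C-y_A) + x_C(y_A-y_B)|/2
= |(-26.8) + (-8.79) + 753.38|/2
= 717.79/2 = 358.895

358.895


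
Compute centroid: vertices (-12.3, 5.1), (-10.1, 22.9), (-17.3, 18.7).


Centroid = ((x_A+x_B+x_C)/3, (y_A+y_B+y_C)/3)
= (((-12.3)+(-10.1)+(-17.3))/3, (5.1+22.9+18.7)/3)
= (-13.2333, 15.5667)

(-13.2333, 15.5667)


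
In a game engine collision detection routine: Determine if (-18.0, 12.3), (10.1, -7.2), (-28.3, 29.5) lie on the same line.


Cross product: (10.1-(-18))*(29.5-12.3) - ((-7.2)-12.3)*((-28.3)-(-18))
= 282.47

No, not collinear


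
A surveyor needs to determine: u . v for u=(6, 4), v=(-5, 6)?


u . v = u_x*v_x + u_y*v_y = 6*(-5) + 4*6
= (-30) + 24 = -6

-6


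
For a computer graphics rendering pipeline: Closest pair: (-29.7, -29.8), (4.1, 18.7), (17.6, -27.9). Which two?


d(P0,P1) = 59.1159, d(P0,P2) = 47.3381, d(P1,P2) = 48.5161
Closest: P0 and P2

Closest pair: (-29.7, -29.8) and (17.6, -27.9), distance = 47.3381


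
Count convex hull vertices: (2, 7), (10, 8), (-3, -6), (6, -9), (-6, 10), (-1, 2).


Convex hull vertices (CCW): (-6, 10), (-3, -6), (6, -9), (10, 8)
Count = 4

4


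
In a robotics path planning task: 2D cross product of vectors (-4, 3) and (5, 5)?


u x v = u_x*v_y - u_y*v_x = (-4)*5 - 3*5
= (-20) - 15 = -35

-35


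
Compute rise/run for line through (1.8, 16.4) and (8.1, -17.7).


slope = (y2-y1)/(x2-x1) = ((-17.7)-16.4)/(8.1-1.8) = (-34.1)/6.3 = -5.4127

-5.4127


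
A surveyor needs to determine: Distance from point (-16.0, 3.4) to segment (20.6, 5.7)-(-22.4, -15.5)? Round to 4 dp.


Project P onto AB: t = 0.7059 (clamped to [0,1])
Closest point on segment: (-9.7554, -9.2659)
Distance: 14.1216

14.1216


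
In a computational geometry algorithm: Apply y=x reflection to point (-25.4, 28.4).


Reflection over y=x: (x,y) -> (y,x)
(-25.4, 28.4) -> (28.4, -25.4)

(28.4, -25.4)


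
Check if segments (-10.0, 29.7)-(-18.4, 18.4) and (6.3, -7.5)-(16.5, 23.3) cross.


Cross products: d1=881.48, d2=1024.94, d3=496.67, d4=353.21
d1*d2 < 0 and d3*d4 < 0? no

No, they don't intersect


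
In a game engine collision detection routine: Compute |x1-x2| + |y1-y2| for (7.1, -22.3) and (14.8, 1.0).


|7.1-14.8| + |(-22.3)-1| = 7.7 + 23.3 = 31

31


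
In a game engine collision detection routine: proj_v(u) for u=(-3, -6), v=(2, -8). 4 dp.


u.v = 42, |v| = sqrt(68) = 8.2462
Scalar projection = u.v / |v| = 42 / sqrt(68) = 5.0932

5.0932


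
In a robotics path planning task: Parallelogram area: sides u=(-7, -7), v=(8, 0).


|u x v| = |(-7)*0 - (-7)*8|
= |0 - (-56)| = 56

56


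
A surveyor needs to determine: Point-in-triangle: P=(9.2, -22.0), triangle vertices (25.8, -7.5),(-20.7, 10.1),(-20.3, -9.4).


Cross products: AB x AP = 966.41, BC x BP = 570.21, CA x CP = -636.91
All same sign? no

No, outside


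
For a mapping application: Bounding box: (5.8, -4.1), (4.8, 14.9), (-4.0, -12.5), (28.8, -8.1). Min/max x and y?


x range: [-4, 28.8]
y range: [-12.5, 14.9]
Bounding box: (-4,-12.5) to (28.8,14.9)

(-4,-12.5) to (28.8,14.9)


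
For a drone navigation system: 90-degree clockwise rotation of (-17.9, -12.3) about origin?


90° CW: (x,y) -> (y, -x)
(-17.9,-12.3) -> (-12.3, 17.9)

(-12.3, 17.9)


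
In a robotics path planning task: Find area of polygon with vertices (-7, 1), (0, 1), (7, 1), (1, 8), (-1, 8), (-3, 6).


Shoelace sum: ((-7)*1 - 0*1) + (0*1 - 7*1) + (7*8 - 1*1) + (1*8 - (-1)*8) + ((-1)*6 - (-3)*8) + ((-3)*1 - (-7)*6)
= 114
Area = |114|/2 = 57

57


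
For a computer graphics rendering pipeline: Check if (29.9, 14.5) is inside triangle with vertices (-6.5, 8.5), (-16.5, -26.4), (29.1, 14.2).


Cross products: AB x AP = 1210.36, BC x BP = -18.8, CA x CP = -6.12
All same sign? no

No, outside


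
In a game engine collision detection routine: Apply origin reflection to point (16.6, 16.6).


Reflection over origin: (x,y) -> (-x,-y)
(16.6, 16.6) -> (-16.6, -16.6)

(-16.6, -16.6)


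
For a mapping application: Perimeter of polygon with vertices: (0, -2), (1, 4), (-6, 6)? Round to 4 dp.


Sides: (0, -2)->(1, 4): sqrt(37) = 6.082763, (1, 4)->(-6, 6): sqrt(53) = 7.28011, (-6, 6)->(0, -2): sqrt(100) = 10
Sum = 23.362873
Perimeter = 23.3629

23.3629


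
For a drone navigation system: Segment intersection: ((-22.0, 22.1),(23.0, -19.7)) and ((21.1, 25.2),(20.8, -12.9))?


Cross products: d1=-1641.18, d2=85.86, d3=1941.08, d4=214.04
d1*d2 < 0 and d3*d4 < 0? no

No, they don't intersect


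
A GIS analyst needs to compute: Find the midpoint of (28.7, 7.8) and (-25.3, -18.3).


M = ((28.7+(-25.3))/2, (7.8+(-18.3))/2)
= (1.7, -5.25)

(1.7, -5.25)


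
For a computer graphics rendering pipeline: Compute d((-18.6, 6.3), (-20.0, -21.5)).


dx=-1.4, dy=-27.8
d^2 = (-1.4)^2 + (-27.8)^2 = 774.8
d = sqrt(774.8) = 27.8352

27.8352


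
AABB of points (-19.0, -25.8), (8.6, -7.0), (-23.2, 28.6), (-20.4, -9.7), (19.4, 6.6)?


x range: [-23.2, 19.4]
y range: [-25.8, 28.6]
Bounding box: (-23.2,-25.8) to (19.4,28.6)

(-23.2,-25.8) to (19.4,28.6)


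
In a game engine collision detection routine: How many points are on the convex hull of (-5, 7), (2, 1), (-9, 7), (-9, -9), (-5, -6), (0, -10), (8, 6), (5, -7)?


Convex hull vertices (CCW): (-9, -9), (0, -10), (5, -7), (8, 6), (-5, 7), (-9, 7)
Count = 6

6


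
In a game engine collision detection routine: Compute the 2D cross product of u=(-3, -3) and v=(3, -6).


u x v = u_x*v_y - u_y*v_x = (-3)*(-6) - (-3)*3
= 18 - (-9) = 27

27


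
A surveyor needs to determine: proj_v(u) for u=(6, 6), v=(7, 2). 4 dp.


u.v = 54, |v| = sqrt(53) = 7.2801
Scalar projection = u.v / |v| = 54 / sqrt(53) = 7.4175

7.4175


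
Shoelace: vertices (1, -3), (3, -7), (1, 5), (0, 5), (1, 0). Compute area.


Shoelace sum: (1*(-7) - 3*(-3)) + (3*5 - 1*(-7)) + (1*5 - 0*5) + (0*0 - 1*5) + (1*(-3) - 1*0)
= 21
Area = |21|/2 = 10.5

10.5


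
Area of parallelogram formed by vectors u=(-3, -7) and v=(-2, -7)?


|u x v| = |(-3)*(-7) - (-7)*(-2)|
= |21 - 14| = 7

7


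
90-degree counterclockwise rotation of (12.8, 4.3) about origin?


90° CCW: (x,y) -> (-y, x)
(12.8,4.3) -> (-4.3, 12.8)

(-4.3, 12.8)


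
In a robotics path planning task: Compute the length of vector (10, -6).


|u| = sqrt(10^2 + (-6)^2) = sqrt(136) = 11.6619

11.6619


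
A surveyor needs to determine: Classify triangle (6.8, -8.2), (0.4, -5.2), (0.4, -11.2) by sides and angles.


Side lengths squared: AB^2=49.96, BC^2=36, CA^2=49.96
Sorted: [36, 49.96, 49.96]
By sides: Isosceles, By angles: Acute

Isosceles, Acute


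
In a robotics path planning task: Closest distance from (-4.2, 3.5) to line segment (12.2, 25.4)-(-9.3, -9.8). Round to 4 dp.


Project P onto AB: t = 0.6604 (clamped to [0,1])
Closest point on segment: (-1.9979, 2.155)
Distance: 2.5803

2.5803


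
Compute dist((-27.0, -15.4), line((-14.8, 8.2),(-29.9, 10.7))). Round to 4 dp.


|cross product| = 386.86
|line direction| = sqrt(234.26) = 15.3056
Distance = 386.86/sqrt(234.26) = 25.2758

25.2758


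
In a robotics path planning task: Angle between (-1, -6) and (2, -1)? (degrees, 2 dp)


u.v = 4, |u| = sqrt(37) = 6.0828, |v| = sqrt(5) = 2.2361
cos(theta) = u.v/(|u||v|) = 4/sqrt(185) = 0.294086
theta = acos(0.294086) = 72.9 degrees

72.9 degrees


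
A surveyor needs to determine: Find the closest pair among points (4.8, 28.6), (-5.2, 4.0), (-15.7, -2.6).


d(P0,P1) = 26.5548, d(P0,P2) = 37.3322, d(P1,P2) = 12.402
Closest: P1 and P2

Closest pair: (-5.2, 4.0) and (-15.7, -2.6), distance = 12.402


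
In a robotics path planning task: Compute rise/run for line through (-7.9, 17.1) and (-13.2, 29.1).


slope = (y2-y1)/(x2-x1) = (29.1-17.1)/((-13.2)-(-7.9)) = 12/(-5.3) = -2.2642

-2.2642


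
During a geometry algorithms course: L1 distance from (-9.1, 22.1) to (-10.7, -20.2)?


|(-9.1)-(-10.7)| + |22.1-(-20.2)| = 1.6 + 42.3 = 43.9

43.9


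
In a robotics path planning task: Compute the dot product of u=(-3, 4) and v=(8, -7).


u . v = u_x*v_x + u_y*v_y = (-3)*8 + 4*(-7)
= (-24) + (-28) = -52

-52


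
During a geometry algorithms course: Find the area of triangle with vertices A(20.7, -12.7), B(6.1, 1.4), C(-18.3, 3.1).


Area = |x_A(y_B-y_C) + x_B(y_C-y_A) + x_C(y_A-y_B)|/2
= |(-35.19) + 96.38 + 258.03|/2
= 319.22/2 = 159.61

159.61


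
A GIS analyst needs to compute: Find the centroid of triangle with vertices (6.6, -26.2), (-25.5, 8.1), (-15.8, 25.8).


Centroid = ((x_A+x_B+x_C)/3, (y_A+y_B+y_C)/3)
= ((6.6+(-25.5)+(-15.8))/3, ((-26.2)+8.1+25.8)/3)
= (-11.5667, 2.5667)

(-11.5667, 2.5667)


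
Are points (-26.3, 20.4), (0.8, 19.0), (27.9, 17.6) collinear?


Cross product: (0.8-(-26.3))*(17.6-20.4) - (19-20.4)*(27.9-(-26.3))
= 0

Yes, collinear


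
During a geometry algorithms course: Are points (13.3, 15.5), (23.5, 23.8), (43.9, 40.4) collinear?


Cross product: (23.5-13.3)*(40.4-15.5) - (23.8-15.5)*(43.9-13.3)
= 0

Yes, collinear


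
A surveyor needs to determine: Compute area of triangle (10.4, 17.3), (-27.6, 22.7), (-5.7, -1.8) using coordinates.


Area = |x_A(y_B-y_C) + x_B(y_C-y_A) + x_C(y_A-y_B)|/2
= |254.8 + 527.16 + 30.78|/2
= 812.74/2 = 406.37

406.37


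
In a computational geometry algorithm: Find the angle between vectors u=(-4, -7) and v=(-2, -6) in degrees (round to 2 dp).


u.v = 50, |u| = sqrt(65) = 8.0623, |v| = sqrt(40) = 6.3246
cos(theta) = u.v/(|u||v|) = 50/sqrt(2600) = 0.980581
theta = acos(0.980581) = 11.31 degrees

11.31 degrees


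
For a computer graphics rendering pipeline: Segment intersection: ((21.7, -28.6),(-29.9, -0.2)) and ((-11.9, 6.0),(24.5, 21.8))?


Cross products: d1=-1790.32, d2=58.72, d3=-831.12, d4=-2680.16
d1*d2 < 0 and d3*d4 < 0? no

No, they don't intersect


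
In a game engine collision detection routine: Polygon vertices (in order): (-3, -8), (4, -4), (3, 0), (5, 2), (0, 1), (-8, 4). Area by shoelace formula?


Shoelace sum: ((-3)*(-4) - 4*(-8)) + (4*0 - 3*(-4)) + (3*2 - 5*0) + (5*1 - 0*2) + (0*4 - (-8)*1) + ((-8)*(-8) - (-3)*4)
= 151
Area = |151|/2 = 75.5

75.5


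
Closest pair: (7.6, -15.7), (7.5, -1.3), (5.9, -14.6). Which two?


d(P0,P1) = 14.4003, d(P0,P2) = 2.0248, d(P1,P2) = 13.3959
Closest: P0 and P2

Closest pair: (7.6, -15.7) and (5.9, -14.6), distance = 2.0248


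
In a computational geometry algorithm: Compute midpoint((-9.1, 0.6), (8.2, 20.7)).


M = (((-9.1)+8.2)/2, (0.6+20.7)/2)
= (-0.45, 10.65)

(-0.45, 10.65)


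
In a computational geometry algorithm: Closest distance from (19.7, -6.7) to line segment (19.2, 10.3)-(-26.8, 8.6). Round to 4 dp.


Project P onto AB: t = 0.0028 (clamped to [0,1])
Closest point on segment: (19.0719, 10.2953)
Distance: 17.0069

17.0069


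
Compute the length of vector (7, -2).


|u| = sqrt(7^2 + (-2)^2) = sqrt(53) = 7.2801

7.2801


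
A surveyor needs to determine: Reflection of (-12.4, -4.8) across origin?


Reflection over origin: (x,y) -> (-x,-y)
(-12.4, -4.8) -> (12.4, 4.8)

(12.4, 4.8)


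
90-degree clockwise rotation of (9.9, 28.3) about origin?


90° CW: (x,y) -> (y, -x)
(9.9,28.3) -> (28.3, -9.9)

(28.3, -9.9)


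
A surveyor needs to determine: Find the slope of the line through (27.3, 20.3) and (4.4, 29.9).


slope = (y2-y1)/(x2-x1) = (29.9-20.3)/(4.4-27.3) = 9.6/(-22.9) = -0.4192

-0.4192


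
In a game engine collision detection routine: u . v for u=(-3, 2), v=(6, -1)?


u . v = u_x*v_x + u_y*v_y = (-3)*6 + 2*(-1)
= (-18) + (-2) = -20

-20


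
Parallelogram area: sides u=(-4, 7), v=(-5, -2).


|u x v| = |(-4)*(-2) - 7*(-5)|
= |8 - (-35)| = 43

43


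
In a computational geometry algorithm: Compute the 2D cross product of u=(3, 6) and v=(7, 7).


u x v = u_x*v_y - u_y*v_x = 3*7 - 6*7
= 21 - 42 = -21

-21


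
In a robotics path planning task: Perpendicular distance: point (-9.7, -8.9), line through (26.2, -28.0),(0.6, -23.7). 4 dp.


|cross product| = 334.59
|line direction| = sqrt(673.85) = 25.9586
Distance = 334.59/sqrt(673.85) = 12.8894

12.8894


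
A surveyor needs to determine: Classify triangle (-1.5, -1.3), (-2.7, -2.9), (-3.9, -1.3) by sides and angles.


Side lengths squared: AB^2=4, BC^2=4, CA^2=5.76
Sorted: [4, 4, 5.76]
By sides: Isosceles, By angles: Acute

Isosceles, Acute


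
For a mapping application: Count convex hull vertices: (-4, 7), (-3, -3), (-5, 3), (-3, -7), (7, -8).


Convex hull vertices (CCW): (-5, 3), (-3, -7), (7, -8), (-4, 7)
Count = 4

4


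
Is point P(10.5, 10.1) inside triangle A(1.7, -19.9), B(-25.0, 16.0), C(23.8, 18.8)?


Cross products: AB x AP = -1116.92, BC x BP = -387.32, CA x CP = -322.44
All same sign? yes

Yes, inside


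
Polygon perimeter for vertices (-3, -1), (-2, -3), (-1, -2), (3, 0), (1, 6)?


Sides: (-3, -1)->(-2, -3): sqrt(5) = 2.236068, (-2, -3)->(-1, -2): sqrt(2) = 1.414214, (-1, -2)->(3, 0): sqrt(20) = 4.472136, (3, 0)->(1, 6): sqrt(40) = 6.324555, (1, 6)->(-3, -1): sqrt(65) = 8.062258
Sum = 22.509231
Perimeter = 22.5092

22.5092


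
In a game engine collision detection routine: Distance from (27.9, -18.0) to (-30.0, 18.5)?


dx=-57.9, dy=36.5
d^2 = (-57.9)^2 + 36.5^2 = 4684.66
d = sqrt(4684.66) = 68.4446

68.4446


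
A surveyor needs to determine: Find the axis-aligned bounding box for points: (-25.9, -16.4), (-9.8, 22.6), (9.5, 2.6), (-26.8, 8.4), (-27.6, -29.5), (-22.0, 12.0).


x range: [-27.6, 9.5]
y range: [-29.5, 22.6]
Bounding box: (-27.6,-29.5) to (9.5,22.6)

(-27.6,-29.5) to (9.5,22.6)


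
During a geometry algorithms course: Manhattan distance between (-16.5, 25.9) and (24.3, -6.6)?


|(-16.5)-24.3| + |25.9-(-6.6)| = 40.8 + 32.5 = 73.3

73.3


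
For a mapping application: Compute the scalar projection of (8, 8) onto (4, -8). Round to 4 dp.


u.v = -32, |v| = sqrt(80) = 8.9443
Scalar projection = u.v / |v| = -32 / sqrt(80) = -3.5777

-3.5777


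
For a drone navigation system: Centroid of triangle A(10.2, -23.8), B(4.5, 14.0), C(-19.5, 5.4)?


Centroid = ((x_A+x_B+x_C)/3, (y_A+y_B+y_C)/3)
= ((10.2+4.5+(-19.5))/3, ((-23.8)+14+5.4)/3)
= (-1.6, -1.4667)

(-1.6, -1.4667)


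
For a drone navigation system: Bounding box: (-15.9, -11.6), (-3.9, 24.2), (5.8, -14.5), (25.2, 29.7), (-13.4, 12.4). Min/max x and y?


x range: [-15.9, 25.2]
y range: [-14.5, 29.7]
Bounding box: (-15.9,-14.5) to (25.2,29.7)

(-15.9,-14.5) to (25.2,29.7)


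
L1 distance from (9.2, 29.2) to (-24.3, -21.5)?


|9.2-(-24.3)| + |29.2-(-21.5)| = 33.5 + 50.7 = 84.2

84.2


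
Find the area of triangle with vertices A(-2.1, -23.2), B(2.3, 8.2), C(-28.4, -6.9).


Area = |x_A(y_B-y_C) + x_B(y_C-y_A) + x_C(y_A-y_B)|/2
= |(-31.71) + 37.49 + 891.76|/2
= 897.54/2 = 448.77

448.77


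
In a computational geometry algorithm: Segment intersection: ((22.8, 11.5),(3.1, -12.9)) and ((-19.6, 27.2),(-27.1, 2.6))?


Cross products: d1=1160.79, d2=859.17, d3=-1343.85, d4=-1042.23
d1*d2 < 0 and d3*d4 < 0? no

No, they don't intersect


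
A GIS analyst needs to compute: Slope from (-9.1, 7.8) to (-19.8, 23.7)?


slope = (y2-y1)/(x2-x1) = (23.7-7.8)/((-19.8)-(-9.1)) = 15.9/(-10.7) = -1.486

-1.486


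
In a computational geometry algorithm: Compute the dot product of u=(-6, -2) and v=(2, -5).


u . v = u_x*v_x + u_y*v_y = (-6)*2 + (-2)*(-5)
= (-12) + 10 = -2

-2


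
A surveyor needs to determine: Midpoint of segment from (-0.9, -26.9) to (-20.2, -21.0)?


M = (((-0.9)+(-20.2))/2, ((-26.9)+(-21))/2)
= (-10.55, -23.95)

(-10.55, -23.95)


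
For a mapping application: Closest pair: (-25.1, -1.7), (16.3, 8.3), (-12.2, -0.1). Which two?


d(P0,P1) = 42.5906, d(P0,P2) = 12.9988, d(P1,P2) = 29.7121
Closest: P0 and P2

Closest pair: (-25.1, -1.7) and (-12.2, -0.1), distance = 12.9988


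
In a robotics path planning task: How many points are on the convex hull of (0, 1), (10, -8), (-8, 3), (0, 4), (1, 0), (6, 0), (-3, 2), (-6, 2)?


Convex hull vertices (CCW): (-8, 3), (10, -8), (6, 0), (0, 4)
Count = 4

4


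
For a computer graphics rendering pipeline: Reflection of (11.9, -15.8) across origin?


Reflection over origin: (x,y) -> (-x,-y)
(11.9, -15.8) -> (-11.9, 15.8)

(-11.9, 15.8)


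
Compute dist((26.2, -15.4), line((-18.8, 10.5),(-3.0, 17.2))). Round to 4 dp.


|cross product| = 710.72
|line direction| = sqrt(294.53) = 17.1619
Distance = 710.72/sqrt(294.53) = 41.4127

41.4127


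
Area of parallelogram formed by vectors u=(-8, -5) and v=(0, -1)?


|u x v| = |(-8)*(-1) - (-5)*0|
= |8 - 0| = 8

8


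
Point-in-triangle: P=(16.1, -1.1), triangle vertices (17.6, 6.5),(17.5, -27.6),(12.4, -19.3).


Cross products: AB x AP = -50.39, BC x BP = -123.53, CA x CP = -0.82
All same sign? yes

Yes, inside


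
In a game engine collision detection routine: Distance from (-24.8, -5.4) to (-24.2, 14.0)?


dx=0.6, dy=19.4
d^2 = 0.6^2 + 19.4^2 = 376.72
d = sqrt(376.72) = 19.4093

19.4093


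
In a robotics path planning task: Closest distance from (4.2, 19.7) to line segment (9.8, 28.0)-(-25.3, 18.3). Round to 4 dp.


Project P onto AB: t = 0.2089 (clamped to [0,1])
Closest point on segment: (2.4663, 25.9733)
Distance: 6.5085

6.5085


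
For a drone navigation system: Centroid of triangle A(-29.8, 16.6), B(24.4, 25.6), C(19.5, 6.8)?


Centroid = ((x_A+x_B+x_C)/3, (y_A+y_B+y_C)/3)
= (((-29.8)+24.4+19.5)/3, (16.6+25.6+6.8)/3)
= (4.7, 16.3333)

(4.7, 16.3333)


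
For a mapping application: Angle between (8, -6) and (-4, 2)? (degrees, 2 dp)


u.v = -44, |u| = sqrt(100) = 10, |v| = sqrt(20) = 4.4721
cos(theta) = u.v/(|u||v|) = -44/sqrt(2000) = -0.98387
theta = acos(-0.98387) = 169.7 degrees

169.7 degrees


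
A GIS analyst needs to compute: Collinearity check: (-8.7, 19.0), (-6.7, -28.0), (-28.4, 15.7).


Cross product: ((-6.7)-(-8.7))*(15.7-19) - ((-28)-19)*((-28.4)-(-8.7))
= -932.5

No, not collinear


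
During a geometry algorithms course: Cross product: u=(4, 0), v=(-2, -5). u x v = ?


u x v = u_x*v_y - u_y*v_x = 4*(-5) - 0*(-2)
= (-20) - 0 = -20

-20


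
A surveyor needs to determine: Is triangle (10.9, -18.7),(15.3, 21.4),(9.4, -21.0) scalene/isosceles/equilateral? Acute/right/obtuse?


Side lengths squared: AB^2=1627.37, BC^2=1832.57, CA^2=7.54
Sorted: [7.54, 1627.37, 1832.57]
By sides: Scalene, By angles: Obtuse

Scalene, Obtuse


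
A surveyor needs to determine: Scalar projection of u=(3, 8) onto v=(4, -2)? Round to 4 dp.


u.v = -4, |v| = sqrt(20) = 4.4721
Scalar projection = u.v / |v| = -4 / sqrt(20) = -0.8944

-0.8944


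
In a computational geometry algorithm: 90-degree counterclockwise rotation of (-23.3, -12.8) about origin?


90° CCW: (x,y) -> (-y, x)
(-23.3,-12.8) -> (12.8, -23.3)

(12.8, -23.3)


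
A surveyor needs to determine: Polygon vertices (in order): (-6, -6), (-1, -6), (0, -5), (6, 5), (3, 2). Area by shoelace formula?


Shoelace sum: ((-6)*(-6) - (-1)*(-6)) + ((-1)*(-5) - 0*(-6)) + (0*5 - 6*(-5)) + (6*2 - 3*5) + (3*(-6) - (-6)*2)
= 56
Area = |56|/2 = 28

28


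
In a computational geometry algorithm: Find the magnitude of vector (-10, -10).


|u| = sqrt((-10)^2 + (-10)^2) = sqrt(200) = 14.1421

14.1421


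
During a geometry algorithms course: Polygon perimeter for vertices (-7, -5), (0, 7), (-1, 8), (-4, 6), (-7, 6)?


Sides: (-7, -5)->(0, 7): sqrt(193) = 13.892444, (0, 7)->(-1, 8): sqrt(2) = 1.414214, (-1, 8)->(-4, 6): sqrt(13) = 3.605551, (-4, 6)->(-7, 6): sqrt(9) = 3, (-7, 6)->(-7, -5): sqrt(121) = 11
Sum = 32.912209
Perimeter = 32.9122

32.9122


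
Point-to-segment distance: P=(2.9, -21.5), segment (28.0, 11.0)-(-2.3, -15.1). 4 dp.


Project P onto AB: t = 1 (clamped to [0,1])
Closest point on segment: (-2.3, -15.1)
Distance: 8.2462

8.2462


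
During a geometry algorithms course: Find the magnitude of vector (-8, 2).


|u| = sqrt((-8)^2 + 2^2) = sqrt(68) = 8.2462

8.2462


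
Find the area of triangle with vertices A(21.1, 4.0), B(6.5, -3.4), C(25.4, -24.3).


Area = |x_A(y_B-y_C) + x_B(y_C-y_A) + x_C(y_A-y_B)|/2
= |440.99 + (-183.95) + 187.96|/2
= 445/2 = 222.5

222.5


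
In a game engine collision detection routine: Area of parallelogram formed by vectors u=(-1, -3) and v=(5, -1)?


|u x v| = |(-1)*(-1) - (-3)*5|
= |1 - (-15)| = 16

16


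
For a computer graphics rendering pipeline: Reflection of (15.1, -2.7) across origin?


Reflection over origin: (x,y) -> (-x,-y)
(15.1, -2.7) -> (-15.1, 2.7)

(-15.1, 2.7)


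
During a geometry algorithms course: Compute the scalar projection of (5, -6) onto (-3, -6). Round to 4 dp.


u.v = 21, |v| = sqrt(45) = 6.7082
Scalar projection = u.v / |v| = 21 / sqrt(45) = 3.1305

3.1305


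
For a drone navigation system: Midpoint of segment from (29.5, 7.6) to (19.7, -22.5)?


M = ((29.5+19.7)/2, (7.6+(-22.5))/2)
= (24.6, -7.45)

(24.6, -7.45)


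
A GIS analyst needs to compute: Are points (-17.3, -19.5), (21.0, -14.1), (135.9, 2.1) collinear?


Cross product: (21-(-17.3))*(2.1-(-19.5)) - ((-14.1)-(-19.5))*(135.9-(-17.3))
= 0

Yes, collinear


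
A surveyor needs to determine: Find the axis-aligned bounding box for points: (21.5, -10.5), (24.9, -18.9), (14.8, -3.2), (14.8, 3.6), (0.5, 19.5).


x range: [0.5, 24.9]
y range: [-18.9, 19.5]
Bounding box: (0.5,-18.9) to (24.9,19.5)

(0.5,-18.9) to (24.9,19.5)


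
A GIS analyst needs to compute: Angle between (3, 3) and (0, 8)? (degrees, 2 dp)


u.v = 24, |u| = sqrt(18) = 4.2426, |v| = sqrt(64) = 8
cos(theta) = u.v/(|u||v|) = 24/sqrt(1152) = 0.707107
theta = acos(0.707107) = 45 degrees

45 degrees


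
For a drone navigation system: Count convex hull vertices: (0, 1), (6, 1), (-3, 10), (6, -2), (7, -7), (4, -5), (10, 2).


Convex hull vertices (CCW): (-3, 10), (0, 1), (4, -5), (7, -7), (10, 2)
Count = 5

5


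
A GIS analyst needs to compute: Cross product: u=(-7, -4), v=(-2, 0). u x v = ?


u x v = u_x*v_y - u_y*v_x = (-7)*0 - (-4)*(-2)
= 0 - 8 = -8

-8


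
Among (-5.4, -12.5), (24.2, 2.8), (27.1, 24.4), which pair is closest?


d(P0,P1) = 33.3204, d(P0,P2) = 49.1717, d(P1,P2) = 21.7938
Closest: P1 and P2

Closest pair: (24.2, 2.8) and (27.1, 24.4), distance = 21.7938


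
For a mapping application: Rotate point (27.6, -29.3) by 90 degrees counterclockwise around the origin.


90° CCW: (x,y) -> (-y, x)
(27.6,-29.3) -> (29.3, 27.6)

(29.3, 27.6)


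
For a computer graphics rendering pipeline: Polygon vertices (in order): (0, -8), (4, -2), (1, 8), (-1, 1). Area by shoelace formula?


Shoelace sum: (0*(-2) - 4*(-8)) + (4*8 - 1*(-2)) + (1*1 - (-1)*8) + ((-1)*(-8) - 0*1)
= 83
Area = |83|/2 = 41.5

41.5


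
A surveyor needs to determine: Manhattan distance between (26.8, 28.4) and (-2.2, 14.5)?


|26.8-(-2.2)| + |28.4-14.5| = 29 + 13.9 = 42.9

42.9


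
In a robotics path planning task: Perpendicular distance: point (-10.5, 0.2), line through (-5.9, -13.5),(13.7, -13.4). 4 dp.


|cross product| = 268.98
|line direction| = sqrt(384.17) = 19.6003
Distance = 268.98/sqrt(384.17) = 13.7233

13.7233


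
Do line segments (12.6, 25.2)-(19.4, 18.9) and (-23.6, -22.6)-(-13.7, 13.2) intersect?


Cross products: d1=-822.74, d2=-1128.55, d3=-553.1, d4=-247.29
d1*d2 < 0 and d3*d4 < 0? no

No, they don't intersect


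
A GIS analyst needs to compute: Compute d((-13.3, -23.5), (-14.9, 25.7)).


dx=-1.6, dy=49.2
d^2 = (-1.6)^2 + 49.2^2 = 2423.2
d = sqrt(2423.2) = 49.226

49.226


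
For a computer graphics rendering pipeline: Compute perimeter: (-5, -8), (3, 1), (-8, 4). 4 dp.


Sides: (-5, -8)->(3, 1): sqrt(145) = 12.041595, (3, 1)->(-8, 4): sqrt(130) = 11.401754, (-8, 4)->(-5, -8): sqrt(153) = 12.369317
Sum = 35.812666
Perimeter = 35.8127

35.8127


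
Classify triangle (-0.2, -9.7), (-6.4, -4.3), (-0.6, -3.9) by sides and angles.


Side lengths squared: AB^2=67.6, BC^2=33.8, CA^2=33.8
Sorted: [33.8, 33.8, 67.6]
By sides: Isosceles, By angles: Right

Isosceles, Right


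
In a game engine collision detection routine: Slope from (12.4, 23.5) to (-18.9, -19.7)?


slope = (y2-y1)/(x2-x1) = ((-19.7)-23.5)/((-18.9)-12.4) = (-43.2)/(-31.3) = 1.3802

1.3802


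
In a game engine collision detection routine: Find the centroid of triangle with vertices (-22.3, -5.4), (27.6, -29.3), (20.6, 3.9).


Centroid = ((x_A+x_B+x_C)/3, (y_A+y_B+y_C)/3)
= (((-22.3)+27.6+20.6)/3, ((-5.4)+(-29.3)+3.9)/3)
= (8.6333, -10.2667)

(8.6333, -10.2667)


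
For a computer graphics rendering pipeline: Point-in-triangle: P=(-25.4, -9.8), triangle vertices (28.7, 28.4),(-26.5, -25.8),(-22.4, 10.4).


Cross products: AB x AP = -823.58, BC x BP = 25.78, CA x CP = -978.22
All same sign? no

No, outside


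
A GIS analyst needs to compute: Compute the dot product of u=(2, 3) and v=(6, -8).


u . v = u_x*v_x + u_y*v_y = 2*6 + 3*(-8)
= 12 + (-24) = -12

-12


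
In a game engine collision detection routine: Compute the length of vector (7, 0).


|u| = sqrt(7^2 + 0^2) = sqrt(49) = 7

7


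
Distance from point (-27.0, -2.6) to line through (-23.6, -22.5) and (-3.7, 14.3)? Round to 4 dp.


|cross product| = 521.13
|line direction| = sqrt(1750.25) = 41.836
Distance = 521.13/sqrt(1750.25) = 12.4565

12.4565


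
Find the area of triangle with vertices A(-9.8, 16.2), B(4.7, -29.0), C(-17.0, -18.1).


Area = |x_A(y_B-y_C) + x_B(y_C-y_A) + x_C(y_A-y_B)|/2
= |106.82 + (-161.21) + (-768.4)|/2
= 822.79/2 = 411.395

411.395


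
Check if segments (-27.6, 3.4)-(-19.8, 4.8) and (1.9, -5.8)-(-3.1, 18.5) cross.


Cross products: d1=670.85, d2=474.31, d3=-113.06, d4=83.48
d1*d2 < 0 and d3*d4 < 0? no

No, they don't intersect


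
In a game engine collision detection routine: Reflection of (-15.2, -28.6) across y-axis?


Reflection over y-axis: (x,y) -> (-x,y)
(-15.2, -28.6) -> (15.2, -28.6)

(15.2, -28.6)


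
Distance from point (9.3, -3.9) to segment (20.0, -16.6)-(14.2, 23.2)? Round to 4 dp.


Project P onto AB: t = 0.3508 (clamped to [0,1])
Closest point on segment: (17.9652, -2.6372)
Distance: 8.7568

8.7568


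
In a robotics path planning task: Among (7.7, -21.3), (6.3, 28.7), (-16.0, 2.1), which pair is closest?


d(P0,P1) = 50.0196, d(P0,P2) = 33.3054, d(P1,P2) = 34.7109
Closest: P0 and P2

Closest pair: (7.7, -21.3) and (-16.0, 2.1), distance = 33.3054


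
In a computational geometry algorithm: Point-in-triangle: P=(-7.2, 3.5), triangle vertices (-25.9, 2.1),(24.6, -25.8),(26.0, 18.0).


Cross products: AB x AP = 592.43, BC x BP = 1433.86, CA x CP = 224.67
All same sign? yes

Yes, inside


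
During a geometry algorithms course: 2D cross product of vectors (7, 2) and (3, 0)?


u x v = u_x*v_y - u_y*v_x = 7*0 - 2*3
= 0 - 6 = -6

-6


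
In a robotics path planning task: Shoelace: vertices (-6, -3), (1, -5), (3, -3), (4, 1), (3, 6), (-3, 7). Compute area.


Shoelace sum: ((-6)*(-5) - 1*(-3)) + (1*(-3) - 3*(-5)) + (3*1 - 4*(-3)) + (4*6 - 3*1) + (3*7 - (-3)*6) + ((-3)*(-3) - (-6)*7)
= 171
Area = |171|/2 = 85.5

85.5


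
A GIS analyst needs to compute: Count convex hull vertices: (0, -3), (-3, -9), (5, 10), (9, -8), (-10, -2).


Convex hull vertices (CCW): (-10, -2), (-3, -9), (9, -8), (5, 10)
Count = 4

4


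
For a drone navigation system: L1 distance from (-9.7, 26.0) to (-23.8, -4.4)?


|(-9.7)-(-23.8)| + |26-(-4.4)| = 14.1 + 30.4 = 44.5

44.5


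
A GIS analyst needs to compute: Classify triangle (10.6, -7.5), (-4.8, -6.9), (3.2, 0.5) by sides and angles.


Side lengths squared: AB^2=237.52, BC^2=118.76, CA^2=118.76
Sorted: [118.76, 118.76, 237.52]
By sides: Isosceles, By angles: Right

Isosceles, Right


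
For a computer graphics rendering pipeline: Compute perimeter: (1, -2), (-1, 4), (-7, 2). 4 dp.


Sides: (1, -2)->(-1, 4): sqrt(40) = 6.324555, (-1, 4)->(-7, 2): sqrt(40) = 6.324555, (-7, 2)->(1, -2): sqrt(80) = 8.944272
Sum = 21.593382
Perimeter = 21.5934

21.5934


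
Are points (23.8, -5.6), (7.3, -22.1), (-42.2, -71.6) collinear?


Cross product: (7.3-23.8)*((-71.6)-(-5.6)) - ((-22.1)-(-5.6))*((-42.2)-23.8)
= 0

Yes, collinear


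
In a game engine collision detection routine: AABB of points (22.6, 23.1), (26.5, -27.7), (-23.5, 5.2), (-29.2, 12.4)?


x range: [-29.2, 26.5]
y range: [-27.7, 23.1]
Bounding box: (-29.2,-27.7) to (26.5,23.1)

(-29.2,-27.7) to (26.5,23.1)
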